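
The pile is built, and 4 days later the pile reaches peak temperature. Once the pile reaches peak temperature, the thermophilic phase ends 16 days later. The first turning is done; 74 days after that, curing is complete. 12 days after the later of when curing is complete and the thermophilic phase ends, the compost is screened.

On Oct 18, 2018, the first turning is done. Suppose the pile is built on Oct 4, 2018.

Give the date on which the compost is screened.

Jan 12, 2019

The first turning is done: Oct 18, 2018.
Curing is complete: Oct 18, 2018 + 74 days = Dec 31, 2018.
The pile is built: Oct 4, 2018.
The pile reaches peak temperature: Oct 4, 2018 + 4 days = Oct 8, 2018.
The thermophilic phase ends: Oct 8, 2018 + 16 days = Oct 24, 2018.
Both prerequisites met — curing is complete (Dec 31, 2018), the thermophilic phase ends (Oct 24, 2018); the later is Dec 31, 2018.
The compost is screened: Dec 31, 2018 + 12 days = Jan 12, 2019.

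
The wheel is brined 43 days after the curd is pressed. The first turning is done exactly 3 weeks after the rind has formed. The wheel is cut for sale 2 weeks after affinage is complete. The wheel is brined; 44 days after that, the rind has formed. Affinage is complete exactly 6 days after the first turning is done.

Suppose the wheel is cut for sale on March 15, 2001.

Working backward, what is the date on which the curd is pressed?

November 7, 2000

The wheel is cut for sale: Mar 15, 2001.
Affinage is complete: Mar 15, 2001 − 2 weeks = Mar 1, 2001.
The first turning is done: Mar 1, 2001 − 6 days = Feb 23, 2001.
The rind has formed: Feb 23, 2001 − 3 weeks = Feb 2, 2001.
The wheel is brined: Feb 2, 2001 − 44 days = Dec 20, 2000.
The curd is pressed: Dec 20, 2000 − 43 days = Nov 7, 2000.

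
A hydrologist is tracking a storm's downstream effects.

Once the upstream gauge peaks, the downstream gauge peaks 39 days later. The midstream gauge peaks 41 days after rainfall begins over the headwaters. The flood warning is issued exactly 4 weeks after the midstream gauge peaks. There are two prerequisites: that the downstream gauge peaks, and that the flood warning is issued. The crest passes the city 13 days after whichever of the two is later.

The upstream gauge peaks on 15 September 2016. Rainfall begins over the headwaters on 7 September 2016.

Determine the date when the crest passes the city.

28 November 2016

The upstream gauge peaks: Sep 15, 2016.
The downstream gauge peaks: Sep 15, 2016 + 39 days = Oct 24, 2016.
Rainfall begins over the headwaters: Sep 7, 2016.
The midstream gauge peaks: Sep 7, 2016 + 41 days = Oct 18, 2016.
The flood warning is issued: Oct 18, 2016 + 4 weeks = Nov 15, 2016.
Both prerequisites met — the downstream gauge peaks (Oct 24, 2016), the flood warning is issued (Nov 15, 2016); the later is Nov 15, 2016.
The crest passes the city: Nov 15, 2016 + 13 days = Nov 28, 2016.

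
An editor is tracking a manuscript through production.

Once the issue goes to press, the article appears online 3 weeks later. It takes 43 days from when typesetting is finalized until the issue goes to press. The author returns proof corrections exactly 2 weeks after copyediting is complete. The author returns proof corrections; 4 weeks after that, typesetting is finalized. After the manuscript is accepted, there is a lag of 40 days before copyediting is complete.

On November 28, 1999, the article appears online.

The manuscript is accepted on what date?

July 5, 1999

The article appears online: Nov 28, 1999.
The issue goes to press: Nov 28, 1999 − 3 weeks = Nov 7, 1999.
Typesetting is finalized: Nov 7, 1999 − 43 days = Sep 25, 1999.
The author returns proof corrections: Sep 25, 1999 − 4 weeks = Aug 28, 1999.
Copyediting is complete: Aug 28, 1999 − 2 weeks = Aug 14, 1999.
The manuscript is accepted: Aug 14, 1999 − 40 days = Jul 5, 1999.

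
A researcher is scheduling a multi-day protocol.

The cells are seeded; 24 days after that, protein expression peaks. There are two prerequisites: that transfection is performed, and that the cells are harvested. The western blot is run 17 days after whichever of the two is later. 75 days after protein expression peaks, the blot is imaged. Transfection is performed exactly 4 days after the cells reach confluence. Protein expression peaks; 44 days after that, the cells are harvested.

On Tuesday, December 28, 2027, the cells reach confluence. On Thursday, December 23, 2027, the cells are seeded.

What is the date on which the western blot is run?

The cells reach confluence: Dec 28, 2027.
Transfection is performed: Dec 28, 2027 + 4 days = Jan 1, 2028.
The cells are seeded: Dec 23, 2027.
Protein expression peaks: Dec 23, 2027 + 24 days = Jan 16, 2028.
The cells are harvested: Jan 16, 2028 + 44 days = Feb 29, 2028.
Both prerequisites met — transfection is performed (Jan 1, 2028), the cells are harvested (Feb 29, 2028); the later is Feb 29, 2028.
The western blot is run: Feb 29, 2028 + 17 days = Mar 17, 2028.

Friday, March 17, 2028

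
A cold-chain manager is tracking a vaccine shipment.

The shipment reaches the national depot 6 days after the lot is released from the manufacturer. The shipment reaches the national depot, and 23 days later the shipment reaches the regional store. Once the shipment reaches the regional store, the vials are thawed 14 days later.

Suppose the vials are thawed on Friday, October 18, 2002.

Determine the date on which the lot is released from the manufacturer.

The vials are thawed: Oct 18, 2002.
The shipment reaches the regional store: Oct 18, 2002 − 14 days = Oct 4, 2002.
The shipment reaches the national depot: Oct 4, 2002 − 23 days = Sep 11, 2002.
The lot is released from the manufacturer: Sep 11, 2002 − 6 days = Sep 5, 2002.

Thursday, September 5, 2002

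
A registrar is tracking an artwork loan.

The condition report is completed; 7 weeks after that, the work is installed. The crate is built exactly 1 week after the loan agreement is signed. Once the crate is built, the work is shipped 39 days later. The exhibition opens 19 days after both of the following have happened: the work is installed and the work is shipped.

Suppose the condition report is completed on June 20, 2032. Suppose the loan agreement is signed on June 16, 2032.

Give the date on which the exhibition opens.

The condition report is completed: Jun 20, 2032.
The work is installed: Jun 20, 2032 + 7 weeks = Aug 8, 2032.
The loan agreement is signed: Jun 16, 2032.
The crate is built: Jun 16, 2032 + 1 week = Jun 23, 2032.
The work is shipped: Jun 23, 2032 + 39 days = Aug 1, 2032.
Both prerequisites met — the work is installed (Aug 8, 2032), the work is shipped (Aug 1, 2032); the later is Aug 8, 2032.
The exhibition opens: Aug 8, 2032 + 19 days = Aug 27, 2032.

August 27, 2032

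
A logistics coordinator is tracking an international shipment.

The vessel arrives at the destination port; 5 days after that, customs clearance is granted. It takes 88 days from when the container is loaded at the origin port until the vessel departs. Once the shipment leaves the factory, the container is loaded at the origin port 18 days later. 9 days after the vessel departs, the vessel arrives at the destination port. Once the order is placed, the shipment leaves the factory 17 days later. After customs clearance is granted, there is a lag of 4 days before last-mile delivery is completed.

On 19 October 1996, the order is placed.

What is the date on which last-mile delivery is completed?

The order is placed: Oct 19, 1996.
The shipment leaves the factory: Oct 19, 1996 + 17 days = Nov 5, 1996.
The container is loaded at the origin port: Nov 5, 1996 + 18 days = Nov 23, 1996.
The vessel departs: Nov 23, 1996 + 88 days = Feb 19, 1997.
The vessel arrives at the destination port: Feb 19, 1997 + 9 days = Feb 28, 1997.
Customs clearance is granted: Feb 28, 1997 + 5 days = Mar 5, 1997.
Last-mile delivery is completed: Mar 5, 1997 + 4 days = Mar 9, 1997.

9 March 1997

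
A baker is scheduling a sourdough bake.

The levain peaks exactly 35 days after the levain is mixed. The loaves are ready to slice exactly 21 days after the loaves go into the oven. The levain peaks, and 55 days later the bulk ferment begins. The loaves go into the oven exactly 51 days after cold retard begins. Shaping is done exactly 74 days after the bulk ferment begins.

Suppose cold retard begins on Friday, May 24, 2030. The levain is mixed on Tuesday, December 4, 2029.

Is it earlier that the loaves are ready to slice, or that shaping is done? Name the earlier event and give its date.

Cold retard begins: May 24, 2030.
The loaves go into the oven: May 24, 2030 + 51 days = Jul 14, 2030.
The loaves are ready to slice: Jul 14, 2030 + 21 days = Aug 4, 2030.
The levain is mixed: Dec 4, 2029.
The levain peaks: Dec 4, 2029 + 35 days = Jan 8, 2030.
The bulk ferment begins: Jan 8, 2030 + 55 days = Mar 4, 2030.
Shaping is done: Mar 4, 2030 + 74 days = May 17, 2030.
Comparing: the loaves are ready to slice on Aug 4, 2030 vs shaping is done on May 17, 2030. Earlier: shaping is done.

Shaping is done — Friday, May 17, 2030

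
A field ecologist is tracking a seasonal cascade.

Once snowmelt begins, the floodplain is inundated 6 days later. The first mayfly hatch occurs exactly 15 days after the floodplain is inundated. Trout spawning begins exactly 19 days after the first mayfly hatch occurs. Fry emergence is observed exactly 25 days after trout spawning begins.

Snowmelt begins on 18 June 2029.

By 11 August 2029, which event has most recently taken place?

Snowmelt begins: Jun 18, 2029.
The floodplain is inundated: Jun 18, 2029 + 6 days = Jun 24, 2029.
The first mayfly hatch occurs: Jun 24, 2029 + 15 days = Jul 9, 2029.
Trout spawning begins: Jul 9, 2029 + 19 days = Jul 28, 2029.
Fry emergence is observed: Jul 28, 2029 + 25 days = Aug 22, 2029.
Aug 11, 2029 falls between when trout spawning begins (Jul 28, 2029) and when fry emergence is observed (Aug 22, 2029).

Trout spawning begins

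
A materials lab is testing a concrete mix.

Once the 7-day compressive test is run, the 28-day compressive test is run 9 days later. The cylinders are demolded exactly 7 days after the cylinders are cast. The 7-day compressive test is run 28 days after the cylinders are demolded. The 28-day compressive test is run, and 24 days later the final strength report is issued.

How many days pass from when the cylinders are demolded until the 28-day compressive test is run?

37 days

Causal path: the cylinders are demolded → the 7-day compressive test is run → the 28-day compressive test is run.
Total delay along the path: 28 + 9 = 37 days.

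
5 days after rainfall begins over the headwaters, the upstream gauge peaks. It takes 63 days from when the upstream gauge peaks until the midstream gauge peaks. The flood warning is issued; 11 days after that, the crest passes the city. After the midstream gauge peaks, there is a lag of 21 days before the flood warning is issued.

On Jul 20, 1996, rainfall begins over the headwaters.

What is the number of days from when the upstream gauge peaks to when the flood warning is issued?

84 days

Causal path: the upstream gauge peaks → the midstream gauge peaks → the flood warning is issued.
Total delay along the path: 63 + 21 = 84 days.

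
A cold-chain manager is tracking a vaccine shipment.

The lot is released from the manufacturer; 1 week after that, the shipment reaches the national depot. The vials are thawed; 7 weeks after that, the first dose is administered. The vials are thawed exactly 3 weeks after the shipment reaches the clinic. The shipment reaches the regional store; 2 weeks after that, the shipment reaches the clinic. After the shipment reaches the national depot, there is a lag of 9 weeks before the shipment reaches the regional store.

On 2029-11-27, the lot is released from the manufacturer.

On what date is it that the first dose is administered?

The lot is released from the manufacturer: Nov 27, 2029.
The shipment reaches the national depot: Nov 27, 2029 + 1 week = Dec 4, 2029.
The shipment reaches the regional store: Dec 4, 2029 + 9 weeks = Feb 5, 2030.
The shipment reaches the clinic: Feb 5, 2030 + 2 weeks = Feb 19, 2030.
The vials are thawed: Feb 19, 2030 + 3 weeks = Mar 12, 2030.
The first dose is administered: Mar 12, 2030 + 7 weeks = Apr 30, 2030.

2030-04-30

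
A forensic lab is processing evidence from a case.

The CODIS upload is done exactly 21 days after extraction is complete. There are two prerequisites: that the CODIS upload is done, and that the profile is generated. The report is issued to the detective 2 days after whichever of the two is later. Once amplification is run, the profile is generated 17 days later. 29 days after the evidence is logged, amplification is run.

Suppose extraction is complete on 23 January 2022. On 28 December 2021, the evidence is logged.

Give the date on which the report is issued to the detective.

Extraction is complete: Jan 23, 2022.
The CODIS upload is done: Jan 23, 2022 + 21 days = Feb 13, 2022.
The evidence is logged: Dec 28, 2021.
Amplification is run: Dec 28, 2021 + 29 days = Jan 26, 2022.
The profile is generated: Jan 26, 2022 + 17 days = Feb 12, 2022.
Both prerequisites met — the CODIS upload is done (Feb 13, 2022), the profile is generated (Feb 12, 2022); the later is Feb 13, 2022.
The report is issued to the detective: Feb 13, 2022 + 2 days = Feb 15, 2022.

15 February 2022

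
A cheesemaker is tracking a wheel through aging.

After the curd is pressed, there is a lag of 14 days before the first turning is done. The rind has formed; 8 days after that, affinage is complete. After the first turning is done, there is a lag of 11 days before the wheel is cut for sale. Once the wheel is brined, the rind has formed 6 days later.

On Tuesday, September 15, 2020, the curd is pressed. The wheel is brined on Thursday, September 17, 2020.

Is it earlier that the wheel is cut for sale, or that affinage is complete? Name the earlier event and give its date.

The curd is pressed: Sep 15, 2020.
The first turning is done: Sep 15, 2020 + 14 days = Sep 29, 2020.
The wheel is cut for sale: Sep 29, 2020 + 11 days = Oct 10, 2020.
The wheel is brined: Sep 17, 2020.
The rind has formed: Sep 17, 2020 + 6 days = Sep 23, 2020.
Affinage is complete: Sep 23, 2020 + 8 days = Oct 1, 2020.
Comparing: the wheel is cut for sale on Oct 10, 2020 vs affinage is complete on Oct 1, 2020. Earlier: affinage is complete.

Affinage is complete — Thursday, October 1, 2020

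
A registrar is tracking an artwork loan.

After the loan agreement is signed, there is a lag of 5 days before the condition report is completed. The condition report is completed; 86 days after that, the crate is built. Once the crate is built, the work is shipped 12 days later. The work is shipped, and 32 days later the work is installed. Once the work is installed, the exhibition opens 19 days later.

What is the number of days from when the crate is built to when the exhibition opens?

63 days

Causal path: the crate is built → the work is shipped → the work is installed → the exhibition opens.
Total delay along the path: 12 + 32 + 19 = 63 days.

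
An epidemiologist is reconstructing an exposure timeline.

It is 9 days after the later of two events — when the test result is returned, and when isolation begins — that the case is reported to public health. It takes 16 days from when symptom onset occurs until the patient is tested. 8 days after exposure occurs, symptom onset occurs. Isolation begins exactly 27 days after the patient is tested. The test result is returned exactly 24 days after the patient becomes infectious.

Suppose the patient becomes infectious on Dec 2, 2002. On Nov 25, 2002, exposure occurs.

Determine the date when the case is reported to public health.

The patient becomes infectious: Dec 2, 2002.
The test result is returned: Dec 2, 2002 + 24 days = Dec 26, 2002.
Exposure occurs: Nov 25, 2002.
Symptom onset occurs: Nov 25, 2002 + 8 days = Dec 3, 2002.
The patient is tested: Dec 3, 2002 + 16 days = Dec 19, 2002.
Isolation begins: Dec 19, 2002 + 27 days = Jan 15, 2003.
Both prerequisites met — the test result is returned (Dec 26, 2002), isolation begins (Jan 15, 2003); the later is Jan 15, 2003.
The case is reported to public health: Jan 15, 2003 + 9 days = Jan 24, 2003.

Jan 24, 2003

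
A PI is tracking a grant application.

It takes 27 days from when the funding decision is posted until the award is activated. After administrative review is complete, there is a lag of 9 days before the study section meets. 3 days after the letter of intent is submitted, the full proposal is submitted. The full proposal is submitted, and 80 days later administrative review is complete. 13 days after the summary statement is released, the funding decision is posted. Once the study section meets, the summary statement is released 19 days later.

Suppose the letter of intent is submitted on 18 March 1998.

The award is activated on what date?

16 August 1998

The letter of intent is submitted: Mar 18, 1998.
The full proposal is submitted: Mar 18, 1998 + 3 days = Mar 21, 1998.
Administrative review is complete: Mar 21, 1998 + 80 days = Jun 9, 1998.
The study section meets: Jun 9, 1998 + 9 days = Jun 18, 1998.
The summary statement is released: Jun 18, 1998 + 19 days = Jul 7, 1998.
The funding decision is posted: Jul 7, 1998 + 13 days = Jul 20, 1998.
The award is activated: Jul 20, 1998 + 27 days = Aug 16, 1998.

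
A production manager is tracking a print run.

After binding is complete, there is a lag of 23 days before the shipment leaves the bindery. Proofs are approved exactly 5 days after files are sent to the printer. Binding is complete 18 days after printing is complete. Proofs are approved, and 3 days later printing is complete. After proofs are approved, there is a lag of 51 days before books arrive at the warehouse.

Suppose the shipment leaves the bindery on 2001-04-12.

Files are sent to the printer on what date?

2001-02-22

The shipment leaves the bindery: Apr 12, 2001.
Binding is complete: Apr 12, 2001 − 23 days = Mar 20, 2001.
Printing is complete: Mar 20, 2001 − 18 days = Mar 2, 2001.
Proofs are approved: Mar 2, 2001 − 3 days = Feb 27, 2001.
Files are sent to the printer: Feb 27, 2001 − 5 days = Feb 22, 2001.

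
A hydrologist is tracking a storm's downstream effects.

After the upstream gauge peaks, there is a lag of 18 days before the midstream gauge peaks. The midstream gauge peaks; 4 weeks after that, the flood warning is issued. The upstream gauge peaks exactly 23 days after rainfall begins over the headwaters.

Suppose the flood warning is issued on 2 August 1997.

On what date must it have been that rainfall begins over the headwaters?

25 May 1997

The flood warning is issued: Aug 2, 1997.
The midstream gauge peaks: Aug 2, 1997 − 4 weeks = Jul 5, 1997.
The upstream gauge peaks: Jul 5, 1997 − 18 days = Jun 17, 1997.
Rainfall begins over the headwaters: Jun 17, 1997 − 23 days = May 25, 1997.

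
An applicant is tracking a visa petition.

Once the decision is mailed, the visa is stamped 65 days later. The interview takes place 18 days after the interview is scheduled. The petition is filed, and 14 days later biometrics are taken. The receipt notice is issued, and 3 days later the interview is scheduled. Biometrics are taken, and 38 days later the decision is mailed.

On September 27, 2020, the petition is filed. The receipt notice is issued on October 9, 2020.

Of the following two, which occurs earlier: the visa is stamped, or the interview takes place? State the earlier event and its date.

The petition is filed: Sep 27, 2020.
Biometrics are taken: Sep 27, 2020 + 14 days = Oct 11, 2020.
The decision is mailed: Oct 11, 2020 + 38 days = Nov 18, 2020.
The visa is stamped: Nov 18, 2020 + 65 days = Jan 22, 2021.
The receipt notice is issued: Oct 9, 2020.
The interview is scheduled: Oct 9, 2020 + 3 days = Oct 12, 2020.
The interview takes place: Oct 12, 2020 + 18 days = Oct 30, 2020.
Comparing: the visa is stamped on Jan 22, 2021 vs the interview takes place on Oct 30, 2020. Earlier: the interview takes place.

The interview takes place — October 30, 2020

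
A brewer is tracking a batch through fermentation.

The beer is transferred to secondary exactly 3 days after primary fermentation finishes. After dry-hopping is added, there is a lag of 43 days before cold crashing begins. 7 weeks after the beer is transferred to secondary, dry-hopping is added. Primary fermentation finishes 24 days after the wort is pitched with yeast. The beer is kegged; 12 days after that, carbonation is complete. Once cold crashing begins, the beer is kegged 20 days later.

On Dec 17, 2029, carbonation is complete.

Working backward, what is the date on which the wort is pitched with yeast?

Carbonation is complete: Dec 17, 2029.
The beer is kegged: Dec 17, 2029 − 12 days = Dec 5, 2029.
Cold crashing begins: Dec 5, 2029 − 20 days = Nov 15, 2029.
Dry-hopping is added: Nov 15, 2029 − 43 days = Oct 3, 2029.
The beer is transferred to secondary: Oct 3, 2029 − 7 weeks = Aug 15, 2029.
Primary fermentation finishes: Aug 15, 2029 − 3 days = Aug 12, 2029.
The wort is pitched with yeast: Aug 12, 2029 − 24 days = Jul 19, 2029.

Jul 19, 2029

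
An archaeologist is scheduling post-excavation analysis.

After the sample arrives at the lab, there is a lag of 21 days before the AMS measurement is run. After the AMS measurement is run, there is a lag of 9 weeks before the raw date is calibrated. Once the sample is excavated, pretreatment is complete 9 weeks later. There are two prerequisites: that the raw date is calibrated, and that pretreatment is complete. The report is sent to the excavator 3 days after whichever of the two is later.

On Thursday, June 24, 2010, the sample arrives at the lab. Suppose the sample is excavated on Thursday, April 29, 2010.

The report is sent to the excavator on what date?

Sunday, September 19, 2010

The sample arrives at the lab: Jun 24, 2010.
The AMS measurement is run: Jun 24, 2010 + 21 days = Jul 15, 2010.
The raw date is calibrated: Jul 15, 2010 + 9 weeks = Sep 16, 2010.
The sample is excavated: Apr 29, 2010.
Pretreatment is complete: Apr 29, 2010 + 9 weeks = Jul 1, 2010.
Both prerequisites met — the raw date is calibrated (Sep 16, 2010), pretreatment is complete (Jul 1, 2010); the later is Sep 16, 2010.
The report is sent to the excavator: Sep 16, 2010 + 3 days = Sep 19, 2010.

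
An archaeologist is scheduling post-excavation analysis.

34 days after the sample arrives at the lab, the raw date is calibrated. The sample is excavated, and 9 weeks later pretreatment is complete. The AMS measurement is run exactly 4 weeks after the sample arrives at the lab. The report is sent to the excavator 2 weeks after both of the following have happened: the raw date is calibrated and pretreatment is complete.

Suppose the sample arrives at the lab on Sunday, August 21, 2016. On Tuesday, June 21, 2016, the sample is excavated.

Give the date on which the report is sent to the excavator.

The sample arrives at the lab: Aug 21, 2016.
The raw date is calibrated: Aug 21, 2016 + 34 days = Sep 24, 2016.
The sample is excavated: Jun 21, 2016.
Pretreatment is complete: Jun 21, 2016 + 9 weeks = Aug 23, 2016.
Both prerequisites met — the raw date is calibrated (Sep 24, 2016), pretreatment is complete (Aug 23, 2016); the later is Sep 24, 2016.
The report is sent to the excavator: Sep 24, 2016 + 2 weeks = Oct 8, 2016.

Saturday, October 8, 2016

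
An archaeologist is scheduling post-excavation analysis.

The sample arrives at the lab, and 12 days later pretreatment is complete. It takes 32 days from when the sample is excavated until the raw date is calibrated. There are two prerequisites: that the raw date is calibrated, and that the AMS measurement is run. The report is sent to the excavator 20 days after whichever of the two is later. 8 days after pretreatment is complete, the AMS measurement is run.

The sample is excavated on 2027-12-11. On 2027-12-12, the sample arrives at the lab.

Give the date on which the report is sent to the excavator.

2028-02-01

The sample is excavated: Dec 11, 2027.
The raw date is calibrated: Dec 11, 2027 + 32 days = Jan 12, 2028.
The sample arrives at the lab: Dec 12, 2027.
Pretreatment is complete: Dec 12, 2027 + 12 days = Dec 24, 2027.
The AMS measurement is run: Dec 24, 2027 + 8 days = Jan 1, 2028.
Both prerequisites met — the raw date is calibrated (Jan 12, 2028), the AMS measurement is run (Jan 1, 2028); the later is Jan 12, 2028.
The report is sent to the excavator: Jan 12, 2028 + 20 days = Feb 1, 2028.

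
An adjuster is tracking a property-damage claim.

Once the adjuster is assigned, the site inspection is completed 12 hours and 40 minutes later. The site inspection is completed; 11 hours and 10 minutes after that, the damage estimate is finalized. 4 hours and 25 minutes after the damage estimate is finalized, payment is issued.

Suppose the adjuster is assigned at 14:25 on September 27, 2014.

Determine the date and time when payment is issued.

The adjuster is assigned: 14:25 Sep 27, 2014.
The site inspection is completed: 14:25 Sep 27, 2014 + 12h40m = 03:05 Sep 28, 2014.
The damage estimate is finalized: 03:05 Sep 28, 2014 + 11h10m = 14:15 Sep 28, 2014.
Payment is issued: 14:15 Sep 28, 2014 + 4h25m = 18:40 Sep 28, 2014.

18:40 on September 28, 2014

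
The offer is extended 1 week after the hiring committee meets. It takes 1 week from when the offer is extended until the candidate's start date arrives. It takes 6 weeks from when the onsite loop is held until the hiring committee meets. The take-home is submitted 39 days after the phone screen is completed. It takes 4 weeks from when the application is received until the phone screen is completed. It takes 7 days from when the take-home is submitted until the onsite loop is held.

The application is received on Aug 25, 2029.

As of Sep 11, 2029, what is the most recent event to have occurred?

The application is received

The application is received: Aug 25, 2029.
The phone screen is completed: Aug 25, 2029 + 4 weeks = Sep 22, 2029.
The take-home is submitted: Sep 22, 2029 + 39 days = Oct 31, 2029.
The onsite loop is held: Oct 31, 2029 + 7 days = Nov 7, 2029.
The hiring committee meets: Nov 7, 2029 + 6 weeks = Dec 19, 2029.
The offer is extended: Dec 19, 2029 + 1 week = Dec 26, 2029.
The candidate's start date arrives: Dec 26, 2029 + 1 week = Jan 2, 2030.
Sep 11, 2029 falls between when the application is received (Aug 25, 2029) and when the phone screen is completed (Sep 22, 2029).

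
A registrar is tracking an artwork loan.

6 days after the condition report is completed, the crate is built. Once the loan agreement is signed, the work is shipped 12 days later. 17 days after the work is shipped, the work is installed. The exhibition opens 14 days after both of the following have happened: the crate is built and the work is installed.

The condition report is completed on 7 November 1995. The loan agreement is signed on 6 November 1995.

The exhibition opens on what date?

The condition report is completed: Nov 7, 1995.
The crate is built: Nov 7, 1995 + 6 days = Nov 13, 1995.
The loan agreement is signed: Nov 6, 1995.
The work is shipped: Nov 6, 1995 + 12 days = Nov 18, 1995.
The work is installed: Nov 18, 1995 + 17 days = Dec 5, 1995.
Both prerequisites met — the crate is built (Nov 13, 1995), the work is installed (Dec 5, 1995); the later is Dec 5, 1995.
The exhibition opens: Dec 5, 1995 + 14 days = Dec 19, 1995.

19 December 1995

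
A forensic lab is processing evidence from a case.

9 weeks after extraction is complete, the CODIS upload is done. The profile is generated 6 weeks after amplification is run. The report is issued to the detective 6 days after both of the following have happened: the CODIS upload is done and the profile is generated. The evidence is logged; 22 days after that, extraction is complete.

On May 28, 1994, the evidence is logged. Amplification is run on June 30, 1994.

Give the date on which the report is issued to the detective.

August 27, 1994

The evidence is logged: May 28, 1994.
Extraction is complete: May 28, 1994 + 22 days = Jun 19, 1994.
The CODIS upload is done: Jun 19, 1994 + 9 weeks = Aug 21, 1994.
Amplification is run: Jun 30, 1994.
The profile is generated: Jun 30, 1994 + 6 weeks = Aug 11, 1994.
Both prerequisites met — the CODIS upload is done (Aug 21, 1994), the profile is generated (Aug 11, 1994); the later is Aug 21, 1994.
The report is issued to the detective: Aug 21, 1994 + 6 days = Aug 27, 1994.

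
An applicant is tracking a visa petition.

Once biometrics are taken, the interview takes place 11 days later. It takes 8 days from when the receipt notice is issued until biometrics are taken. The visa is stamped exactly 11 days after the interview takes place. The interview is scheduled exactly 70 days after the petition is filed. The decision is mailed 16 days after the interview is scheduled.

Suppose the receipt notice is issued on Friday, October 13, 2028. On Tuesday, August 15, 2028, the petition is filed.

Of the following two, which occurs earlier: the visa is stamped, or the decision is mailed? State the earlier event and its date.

The receipt notice is issued: Oct 13, 2028.
Biometrics are taken: Oct 13, 2028 + 8 days = Oct 21, 2028.
The interview takes place: Oct 21, 2028 + 11 days = Nov 1, 2028.
The visa is stamped: Nov 1, 2028 + 11 days = Nov 12, 2028.
The petition is filed: Aug 15, 2028.
The interview is scheduled: Aug 15, 2028 + 70 days = Oct 24, 2028.
The decision is mailed: Oct 24, 2028 + 16 days = Nov 9, 2028.
Comparing: the visa is stamped on Nov 12, 2028 vs the decision is mailed on Nov 9, 2028. Earlier: the decision is mailed.

The decision is mailed — Thursday, November 9, 2028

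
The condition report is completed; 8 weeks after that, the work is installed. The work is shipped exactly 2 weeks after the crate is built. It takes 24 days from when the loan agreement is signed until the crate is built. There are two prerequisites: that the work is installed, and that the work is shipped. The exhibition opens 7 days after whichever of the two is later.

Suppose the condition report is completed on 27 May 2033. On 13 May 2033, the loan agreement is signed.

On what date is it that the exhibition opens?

29 July 2033

The condition report is completed: May 27, 2033.
The work is installed: May 27, 2033 + 8 weeks = Jul 22, 2033.
The loan agreement is signed: May 13, 2033.
The crate is built: May 13, 2033 + 24 days = Jun 6, 2033.
The work is shipped: Jun 6, 2033 + 2 weeks = Jun 20, 2033.
Both prerequisites met — the work is installed (Jul 22, 2033), the work is shipped (Jun 20, 2033); the later is Jul 22, 2033.
The exhibition opens: Jul 22, 2033 + 7 days = Jul 29, 2033.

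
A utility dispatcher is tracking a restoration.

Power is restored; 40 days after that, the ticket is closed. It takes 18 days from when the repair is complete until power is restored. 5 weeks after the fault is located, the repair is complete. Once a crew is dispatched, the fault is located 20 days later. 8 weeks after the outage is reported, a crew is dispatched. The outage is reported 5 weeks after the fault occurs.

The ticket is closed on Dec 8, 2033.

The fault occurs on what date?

The ticket is closed: Dec 8, 2033.
Power is restored: Dec 8, 2033 − 40 days = Oct 29, 2033.
The repair is complete: Oct 29, 2033 − 18 days = Oct 11, 2033.
The fault is located: Oct 11, 2033 − 5 weeks = Sep 6, 2033.
A crew is dispatched: Sep 6, 2033 − 20 days = Aug 17, 2033.
The outage is reported: Aug 17, 2033 − 8 weeks = Jun 22, 2033.
The fault occurs: Jun 22, 2033 − 5 weeks = May 18, 2033.

May 18, 2033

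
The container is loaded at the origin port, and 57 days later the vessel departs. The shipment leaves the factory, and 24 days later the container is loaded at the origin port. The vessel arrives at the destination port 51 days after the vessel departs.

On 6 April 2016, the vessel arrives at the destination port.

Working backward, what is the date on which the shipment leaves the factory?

The vessel arrives at the destination port: Apr 6, 2016.
The vessel departs: Apr 6, 2016 − 51 days = Feb 15, 2016.
The container is loaded at the origin port: Feb 15, 2016 − 57 days = Dec 20, 2015.
The shipment leaves the factory: Dec 20, 2015 − 24 days = Nov 26, 2015.

26 November 2015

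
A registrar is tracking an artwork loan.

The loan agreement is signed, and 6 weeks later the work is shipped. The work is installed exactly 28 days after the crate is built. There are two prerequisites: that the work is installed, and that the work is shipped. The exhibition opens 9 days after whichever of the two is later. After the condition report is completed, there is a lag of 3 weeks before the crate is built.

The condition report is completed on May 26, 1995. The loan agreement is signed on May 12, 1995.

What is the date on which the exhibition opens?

July 23, 1995

The condition report is completed: May 26, 1995.
The crate is built: May 26, 1995 + 3 weeks = Jun 16, 1995.
The work is installed: Jun 16, 1995 + 28 days = Jul 14, 1995.
The loan agreement is signed: May 12, 1995.
The work is shipped: May 12, 1995 + 6 weeks = Jun 23, 1995.
Both prerequisites met — the work is installed (Jul 14, 1995), the work is shipped (Jun 23, 1995); the later is Jul 14, 1995.
The exhibition opens: Jul 14, 1995 + 9 days = Jul 23, 1995.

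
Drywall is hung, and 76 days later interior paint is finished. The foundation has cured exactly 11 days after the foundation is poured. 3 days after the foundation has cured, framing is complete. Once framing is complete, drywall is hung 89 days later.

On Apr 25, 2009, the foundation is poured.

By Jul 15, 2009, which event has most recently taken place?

Framing is complete

The foundation is poured: Apr 25, 2009.
The foundation has cured: Apr 25, 2009 + 11 days = May 6, 2009.
Framing is complete: May 6, 2009 + 3 days = May 9, 2009.
Drywall is hung: May 9, 2009 + 89 days = Aug 6, 2009.
Interior paint is finished: Aug 6, 2009 + 76 days = Oct 21, 2009.
Jul 15, 2009 falls between when framing is complete (May 9, 2009) and when drywall is hung (Aug 6, 2009).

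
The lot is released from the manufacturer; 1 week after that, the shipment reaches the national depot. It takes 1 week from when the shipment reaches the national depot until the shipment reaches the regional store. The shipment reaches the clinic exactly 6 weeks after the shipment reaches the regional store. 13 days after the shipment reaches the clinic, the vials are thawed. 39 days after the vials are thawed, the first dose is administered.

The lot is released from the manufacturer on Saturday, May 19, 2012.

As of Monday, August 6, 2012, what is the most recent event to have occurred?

The vials are thawed

The lot is released from the manufacturer: May 19, 2012.
The shipment reaches the national depot: May 19, 2012 + 1 week = May 26, 2012.
The shipment reaches the regional store: May 26, 2012 + 1 week = Jun 2, 2012.
The shipment reaches the clinic: Jun 2, 2012 + 6 weeks = Jul 14, 2012.
The vials are thawed: Jul 14, 2012 + 13 days = Jul 27, 2012.
The first dose is administered: Jul 27, 2012 + 39 days = Sep 4, 2012.
Aug 6, 2012 falls between when the vials are thawed (Jul 27, 2012) and when the first dose is administered (Sep 4, 2012).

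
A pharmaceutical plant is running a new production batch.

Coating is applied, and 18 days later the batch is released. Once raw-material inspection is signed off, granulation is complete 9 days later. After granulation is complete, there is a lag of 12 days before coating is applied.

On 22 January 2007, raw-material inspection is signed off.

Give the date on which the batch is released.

Raw-material inspection is signed off: Jan 22, 2007.
Granulation is complete: Jan 22, 2007 + 9 days = Jan 31, 2007.
Coating is applied: Jan 31, 2007 + 12 days = Feb 12, 2007.
The batch is released: Feb 12, 2007 + 18 days = Mar 2, 2007.

2 March 2007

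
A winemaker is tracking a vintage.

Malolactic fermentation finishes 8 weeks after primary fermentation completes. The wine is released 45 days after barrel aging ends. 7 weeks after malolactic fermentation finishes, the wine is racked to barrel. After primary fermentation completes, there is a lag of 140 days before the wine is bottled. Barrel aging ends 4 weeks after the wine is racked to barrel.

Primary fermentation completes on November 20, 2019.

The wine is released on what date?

Primary fermentation completes: Nov 20, 2019.
Malolactic fermentation finishes: Nov 20, 2019 + 8 weeks = Jan 15, 2020.
The wine is racked to barrel: Jan 15, 2020 + 7 weeks = Mar 4, 2020.
Barrel aging ends: Mar 4, 2020 + 4 weeks = Apr 1, 2020.
The wine is released: Apr 1, 2020 + 45 days = May 16, 2020.

May 16, 2020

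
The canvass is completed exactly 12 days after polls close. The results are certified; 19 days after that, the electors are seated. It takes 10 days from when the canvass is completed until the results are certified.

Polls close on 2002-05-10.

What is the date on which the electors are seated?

2002-06-20

Polls close: May 10, 2002.
The canvass is completed: May 10, 2002 + 12 days = May 22, 2002.
The results are certified: May 22, 2002 + 10 days = Jun 1, 2002.
The electors are seated: Jun 1, 2002 + 19 days = Jun 20, 2002.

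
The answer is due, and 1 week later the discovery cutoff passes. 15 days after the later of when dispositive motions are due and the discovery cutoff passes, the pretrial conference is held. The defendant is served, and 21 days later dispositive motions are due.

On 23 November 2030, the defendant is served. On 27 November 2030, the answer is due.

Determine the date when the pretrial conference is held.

29 December 2030

The defendant is served: Nov 23, 2030.
Dispositive motions are due: Nov 23, 2030 + 21 days = Dec 14, 2030.
The answer is due: Nov 27, 2030.
The discovery cutoff passes: Nov 27, 2030 + 1 week = Dec 4, 2030.
Both prerequisites met — dispositive motions are due (Dec 14, 2030), the discovery cutoff passes (Dec 4, 2030); the later is Dec 14, 2030.
The pretrial conference is held: Dec 14, 2030 + 15 days = Dec 29, 2030.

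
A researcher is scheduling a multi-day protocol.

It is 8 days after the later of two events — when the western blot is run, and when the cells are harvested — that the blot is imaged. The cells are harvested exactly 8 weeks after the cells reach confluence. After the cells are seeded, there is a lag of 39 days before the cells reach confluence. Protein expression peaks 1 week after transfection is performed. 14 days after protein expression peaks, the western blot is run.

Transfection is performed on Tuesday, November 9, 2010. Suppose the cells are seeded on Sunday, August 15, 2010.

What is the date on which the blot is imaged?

Transfection is performed: Nov 9, 2010.
Protein expression peaks: Nov 9, 2010 + 1 week = Nov 16, 2010.
The western blot is run: Nov 16, 2010 + 14 days = Nov 30, 2010.
The cells are seeded: Aug 15, 2010.
The cells reach confluence: Aug 15, 2010 + 39 days = Sep 23, 2010.
The cells are harvested: Sep 23, 2010 + 8 weeks = Nov 18, 2010.
Both prerequisites met — the western blot is run (Nov 30, 2010), the cells are harvested (Nov 18, 2010); the later is Nov 30, 2010.
The blot is imaged: Nov 30, 2010 + 8 days = Dec 8, 2010.

Wednesday, December 8, 2010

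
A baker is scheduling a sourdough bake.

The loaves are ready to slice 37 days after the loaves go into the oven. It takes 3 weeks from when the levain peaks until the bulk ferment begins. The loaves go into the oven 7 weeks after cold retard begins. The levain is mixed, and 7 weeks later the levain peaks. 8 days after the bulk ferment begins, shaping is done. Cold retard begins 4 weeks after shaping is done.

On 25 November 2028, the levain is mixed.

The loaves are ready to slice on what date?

The levain is mixed: Nov 25, 2028.
The levain peaks: Nov 25, 2028 + 7 weeks = Jan 13, 2029.
The bulk ferment begins: Jan 13, 2029 + 3 weeks = Feb 3, 2029.
Shaping is done: Feb 3, 2029 + 8 days = Feb 11, 2029.
Cold retard begins: Feb 11, 2029 + 4 weeks = Mar 11, 2029.
The loaves go into the oven: Mar 11, 2029 + 7 weeks = Apr 29, 2029.
The loaves are ready to slice: Apr 29, 2029 + 37 days = Jun 5, 2029.

5 June 2029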